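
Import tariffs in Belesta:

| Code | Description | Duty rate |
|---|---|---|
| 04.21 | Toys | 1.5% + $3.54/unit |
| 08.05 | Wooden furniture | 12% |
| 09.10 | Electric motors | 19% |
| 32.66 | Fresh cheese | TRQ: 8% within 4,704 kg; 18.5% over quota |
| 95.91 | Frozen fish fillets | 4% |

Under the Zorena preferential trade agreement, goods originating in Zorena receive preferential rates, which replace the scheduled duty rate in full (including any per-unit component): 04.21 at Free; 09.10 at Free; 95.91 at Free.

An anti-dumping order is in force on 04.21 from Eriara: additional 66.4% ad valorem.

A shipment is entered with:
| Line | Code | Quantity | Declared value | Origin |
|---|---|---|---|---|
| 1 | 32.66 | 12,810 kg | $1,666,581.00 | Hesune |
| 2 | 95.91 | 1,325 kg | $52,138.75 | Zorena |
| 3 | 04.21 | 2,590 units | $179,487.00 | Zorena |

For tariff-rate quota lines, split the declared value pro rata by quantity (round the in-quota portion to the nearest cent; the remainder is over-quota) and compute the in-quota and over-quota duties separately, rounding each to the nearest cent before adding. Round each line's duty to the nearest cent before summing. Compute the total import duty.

Line 1 (32.66, Hesune, 12,810 kg, $1,666,581.00):
Code 32.66 is under a tariff-rate quota (threshold 4,704 kg). In-quota: 4,704 kg at 8%; over-quota: 8,106 kg at 18.5%.
Pro-rata value split: in-quota = $1,666,581.00 × 4,704/12,810 = $611,990.40; over-quota = $1,666,581.00 − $611,990.40 = $1,054,590.60.
In-quota duty = $611,990.40 × 8% = $48,959.23. Over-quota duty = $1,054,590.60 × 18.5% = $195,099.26.
Line duty = $48,959.23 + $195,099.26 = $244,058.49.
Line 2 (95.91, Zorena, 1,325 kg, $52,138.75):
Base rate for 95.91 is 4%.
Origin Zorena qualifies under the Belesta–Zorena agreement and 95.91 is covered: preferential rate Free applies instead.
Duty = $52,138.75 × 0% = $0.00.
Line 3 (04.21, Zorena, 2,590 units, $179,487.00):
Base rate for 04.21 is 1.5% + $3.54/unit.
Origin Zorena qualifies under the Belesta–Zorena agreement and 04.21 is covered: preferential rate Free applies instead.
The additional-duty order on 04.21 targets Eriara, not Zorena; it does not apply.
Duty = $179,487.00 × 0% = $0.00.
Total = $244,058.49 + $0.00 + $0.00 = $244,058.49.

$244,058.49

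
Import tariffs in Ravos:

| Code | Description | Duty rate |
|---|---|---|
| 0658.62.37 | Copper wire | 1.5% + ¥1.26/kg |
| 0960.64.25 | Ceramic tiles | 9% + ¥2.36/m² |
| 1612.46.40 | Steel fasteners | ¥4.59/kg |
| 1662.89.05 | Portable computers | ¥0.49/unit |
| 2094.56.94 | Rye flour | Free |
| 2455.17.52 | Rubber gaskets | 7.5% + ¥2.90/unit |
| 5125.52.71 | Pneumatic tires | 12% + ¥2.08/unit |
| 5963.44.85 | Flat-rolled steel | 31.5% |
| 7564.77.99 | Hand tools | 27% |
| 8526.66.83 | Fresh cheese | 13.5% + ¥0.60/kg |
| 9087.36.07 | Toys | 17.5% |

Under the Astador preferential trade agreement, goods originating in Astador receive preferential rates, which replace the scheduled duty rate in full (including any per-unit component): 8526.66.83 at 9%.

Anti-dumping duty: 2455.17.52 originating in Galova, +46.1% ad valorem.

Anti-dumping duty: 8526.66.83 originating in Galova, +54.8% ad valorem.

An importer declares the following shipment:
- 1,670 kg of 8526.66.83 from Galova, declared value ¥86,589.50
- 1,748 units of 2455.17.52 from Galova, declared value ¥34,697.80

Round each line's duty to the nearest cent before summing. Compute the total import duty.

Line 1 (8526.66.83, Galova, 1,670 kg, ¥86,589.50):
Base rate for 8526.66.83 is 13.5% + ¥0.60/kg.
8526.66.83 has an FTA preferential rate, but origin Galova is not Astador; base rate stands.
Additional duty on 8526.66.83 from Galova: +54.8%. Applied ad valorem rate: 13.5% + 54.8% = 68.3%.
Duty = ¥86,589.50 × 68.3% + 1,670 × ¥0.60 = ¥60,142.63.
Line 2 (2455.17.52, Galova, 1,748 units, ¥34,697.80):
Base rate for 2455.17.52 is 7.5% + ¥2.90/unit.
Additional duty on 2455.17.52 from Galova: +46.1%. Applied ad valorem rate: 7.5% + 46.1% = 53.6%.
Duty = ¥34,697.80 × 53.6% + 1,748 × ¥2.90 = ¥23,667.22.
Total = ¥60,142.63 + ¥23,667.22 = ¥83,809.85.

¥83,809.85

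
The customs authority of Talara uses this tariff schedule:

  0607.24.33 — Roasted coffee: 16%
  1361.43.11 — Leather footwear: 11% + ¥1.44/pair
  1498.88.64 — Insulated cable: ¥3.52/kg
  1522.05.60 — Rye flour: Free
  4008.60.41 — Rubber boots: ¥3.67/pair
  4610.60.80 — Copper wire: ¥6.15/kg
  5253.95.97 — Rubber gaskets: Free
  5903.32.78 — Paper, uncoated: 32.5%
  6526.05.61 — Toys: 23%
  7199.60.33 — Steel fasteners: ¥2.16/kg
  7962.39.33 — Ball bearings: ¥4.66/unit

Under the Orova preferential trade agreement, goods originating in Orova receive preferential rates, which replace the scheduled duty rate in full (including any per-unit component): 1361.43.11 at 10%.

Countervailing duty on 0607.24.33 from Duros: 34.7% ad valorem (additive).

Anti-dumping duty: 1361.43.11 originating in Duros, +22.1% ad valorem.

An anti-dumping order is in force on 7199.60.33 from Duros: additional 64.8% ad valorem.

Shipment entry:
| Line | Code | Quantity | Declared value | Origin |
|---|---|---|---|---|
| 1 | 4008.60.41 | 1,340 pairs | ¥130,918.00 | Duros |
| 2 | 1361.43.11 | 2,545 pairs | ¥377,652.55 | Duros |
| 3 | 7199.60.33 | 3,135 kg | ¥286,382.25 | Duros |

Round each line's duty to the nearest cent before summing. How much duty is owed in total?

Line 1 (4008.60.41, Duros, 1,340 pairs, ¥130,918.00):
Base rate for 4008.60.41 is ¥3.67/pair.
Duty = 1,340 × ¥3.67 = ¥4,917.80.
Line 2 (1361.43.11, Duros, 2,545 pairs, ¥377,652.55):
Base rate for 1361.43.11 is 11% + ¥1.44/pair.
1361.43.11 has an FTA preferential rate, but origin Duros is not Orova; base rate stands.
Additional duty on 1361.43.11 from Duros: +22.1%. Applied ad valorem rate: 11% + 22.1% = 33.1%.
Duty = ¥377,652.55 × 33.1% + 2,545 × ¥1.44 = ¥128,667.79.
Line 3 (7199.60.33, Duros, 3,135 kg, ¥286,382.25):
Base rate for 7199.60.33 is ¥2.16/kg.
Additional duty on 7199.60.33 from Duros: +64.8% ad valorem. Applied ad valorem rate = 64.8%.
Duty = ¥286,382.25 × 64.8% + 3,135 × ¥2.16 = ¥192,347.30.
Total = ¥4,917.80 + ¥128,667.79 + ¥192,347.30 = ¥325,932.89.

¥325,932.89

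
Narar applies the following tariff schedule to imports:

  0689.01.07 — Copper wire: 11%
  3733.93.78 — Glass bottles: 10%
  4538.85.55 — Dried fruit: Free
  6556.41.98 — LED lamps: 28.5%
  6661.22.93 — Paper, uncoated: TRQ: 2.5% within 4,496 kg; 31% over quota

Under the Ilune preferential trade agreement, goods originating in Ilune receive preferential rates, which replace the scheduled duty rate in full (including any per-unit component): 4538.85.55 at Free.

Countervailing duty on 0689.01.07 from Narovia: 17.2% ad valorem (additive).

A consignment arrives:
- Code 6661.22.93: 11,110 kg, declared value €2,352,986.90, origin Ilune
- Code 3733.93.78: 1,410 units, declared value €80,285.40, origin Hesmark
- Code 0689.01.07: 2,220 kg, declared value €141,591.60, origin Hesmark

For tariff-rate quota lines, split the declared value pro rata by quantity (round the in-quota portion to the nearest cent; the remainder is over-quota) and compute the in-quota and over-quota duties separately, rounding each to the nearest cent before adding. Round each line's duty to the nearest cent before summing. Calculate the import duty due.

Line 1 (6661.22.93, Ilune, 11,110 kg, €2,352,986.90):
Code 6661.22.93 is under a tariff-rate quota (threshold 4,496 kg). In-quota: 4,496 kg at 2.5%; over-quota: 6,614 kg at 31%.
Pro-rata value split: in-quota = €2,352,986.90 × 4,496/11,110 = €952,207.84; over-quota = €2,352,986.90 − €952,207.84 = €1,400,779.06.
In-quota duty = €952,207.84 × 2.5% = €23,805.20. Over-quota duty = €1,400,779.06 × 31% = €434,241.51.
Line duty = €23,805.20 + €434,241.51 = €458,046.71.
Line 2 (3733.93.78, Hesmark, 1,410 units, €80,285.40):
Base rate for 3733.93.78 is 10%.
Duty = €80,285.40 × 10% = €8,028.54.
Line 3 (0689.01.07, Hesmark, 2,220 kg, €141,591.60):
Base rate for 0689.01.07 is 11%.
The additional-duty order on 0689.01.07 targets Narovia, not Hesmark; it does not apply.
Duty = €141,591.60 × 11% = €15,575.08.
Total = €458,046.71 + €8,028.54 + €15,575.08 = €481,650.33.

€481,650.33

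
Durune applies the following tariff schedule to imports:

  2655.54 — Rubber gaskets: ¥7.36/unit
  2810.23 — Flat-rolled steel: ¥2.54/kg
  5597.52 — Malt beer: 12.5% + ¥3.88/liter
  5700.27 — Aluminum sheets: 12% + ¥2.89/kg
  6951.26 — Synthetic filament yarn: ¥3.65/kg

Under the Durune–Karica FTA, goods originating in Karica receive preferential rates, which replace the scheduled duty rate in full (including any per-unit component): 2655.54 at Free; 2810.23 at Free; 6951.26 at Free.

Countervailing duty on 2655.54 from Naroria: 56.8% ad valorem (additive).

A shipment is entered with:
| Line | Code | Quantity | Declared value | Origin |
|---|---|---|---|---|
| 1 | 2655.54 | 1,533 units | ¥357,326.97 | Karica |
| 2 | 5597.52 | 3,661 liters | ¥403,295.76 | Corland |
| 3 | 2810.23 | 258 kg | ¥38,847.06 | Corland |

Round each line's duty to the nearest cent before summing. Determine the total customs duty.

¥65,271.97

Line 1 (2655.54, Karica, 1,533 units, ¥357,326.97):
Base rate for 2655.54 is ¥7.36/unit.
Origin Karica qualifies under the Durune–Karica agreement and 2655.54 is covered: preferential rate Free applies instead.
The additional-duty order on 2655.54 targets Naroria, not Karica; it does not apply.
Duty = ¥357,326.97 × 0% = ¥0.00.
Line 2 (5597.52, Corland, 3,661 liters, ¥403,295.76):
Base rate for 5597.52 is 12.5% + ¥3.88/liter.
Duty = ¥403,295.76 × 12.5% + 3,661 × ¥3.88 = ¥64,616.65.
Line 3 (2810.23, Corland, 258 kg, ¥38,847.06):
Base rate for 2810.23 is ¥2.54/kg.
2810.23 has an FTA preferential rate, but origin Corland is not Karica; base rate stands.
Duty = 258 × ¥2.54 = ¥655.32.
Total = ¥0.00 + ¥64,616.65 + ¥655.32 = ¥65,271.97.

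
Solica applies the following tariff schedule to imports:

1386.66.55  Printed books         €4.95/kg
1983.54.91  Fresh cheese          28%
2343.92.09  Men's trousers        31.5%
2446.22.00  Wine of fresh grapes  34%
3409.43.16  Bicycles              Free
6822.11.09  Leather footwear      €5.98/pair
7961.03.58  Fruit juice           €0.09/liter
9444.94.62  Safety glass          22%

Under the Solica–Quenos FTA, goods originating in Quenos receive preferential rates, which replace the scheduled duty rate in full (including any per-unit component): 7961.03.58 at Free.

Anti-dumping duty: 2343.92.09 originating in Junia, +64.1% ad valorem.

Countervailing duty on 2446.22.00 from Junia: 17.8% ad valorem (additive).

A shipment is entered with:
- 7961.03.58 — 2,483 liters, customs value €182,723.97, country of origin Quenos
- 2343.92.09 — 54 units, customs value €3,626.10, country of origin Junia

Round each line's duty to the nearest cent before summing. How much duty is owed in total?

€3,466.55

Line 1 (7961.03.58, Quenos, 2,483 liters, €182,723.97):
Base rate for 7961.03.58 is €0.09/liter.
Origin Quenos qualifies under the Solica–Quenos agreement and 7961.03.58 is covered: preferential rate Free applies instead.
Duty = €182,723.97 × 0% = €0.00.
Line 2 (2343.92.09, Junia, 54 units, €3,626.10):
Base rate for 2343.92.09 is 31.5%.
Additional duty on 2343.92.09 from Junia: +64.1%. Applied ad valorem rate: 31.5% + 64.1% = 95.6%.
Duty = €3,626.10 × 95.6% = €3,466.55.
Total = €0.00 + €3,466.55 = €3,466.55.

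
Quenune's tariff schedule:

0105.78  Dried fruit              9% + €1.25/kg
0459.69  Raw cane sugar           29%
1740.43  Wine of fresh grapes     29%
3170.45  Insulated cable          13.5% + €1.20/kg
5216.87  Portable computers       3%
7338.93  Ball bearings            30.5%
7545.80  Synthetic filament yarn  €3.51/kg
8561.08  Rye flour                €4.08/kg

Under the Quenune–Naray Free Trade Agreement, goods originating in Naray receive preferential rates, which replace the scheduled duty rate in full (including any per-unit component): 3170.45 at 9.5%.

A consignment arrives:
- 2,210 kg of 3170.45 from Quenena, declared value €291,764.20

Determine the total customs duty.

Line 1 (3170.45, Quenena, 2,210 kg, €291,764.20):
Base rate for 3170.45 is 13.5% + €1.20/kg.
3170.45 has an FTA preferential rate, but origin Quenena is not Naray; base rate stands.
Duty = €291,764.20 × 13.5% + 2,210 × €1.20 = €42,040.17.

€42,040.17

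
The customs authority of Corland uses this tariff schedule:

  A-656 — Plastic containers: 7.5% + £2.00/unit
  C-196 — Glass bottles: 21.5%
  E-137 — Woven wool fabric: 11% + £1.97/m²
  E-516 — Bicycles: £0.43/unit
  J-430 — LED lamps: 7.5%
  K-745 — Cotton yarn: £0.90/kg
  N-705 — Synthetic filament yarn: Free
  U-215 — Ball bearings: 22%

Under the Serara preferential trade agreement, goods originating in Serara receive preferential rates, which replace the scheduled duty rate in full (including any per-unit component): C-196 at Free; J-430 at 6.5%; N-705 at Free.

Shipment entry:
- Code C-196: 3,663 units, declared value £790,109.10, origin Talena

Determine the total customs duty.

£169,873.46

Line 1 (C-196, Talena, 3,663 units, £790,109.10):
Base rate for C-196 is 21.5%.
C-196 has an FTA preferential rate, but origin Talena is not Serara; base rate stands.
Duty = £790,109.10 × 21.5% = £169,873.46.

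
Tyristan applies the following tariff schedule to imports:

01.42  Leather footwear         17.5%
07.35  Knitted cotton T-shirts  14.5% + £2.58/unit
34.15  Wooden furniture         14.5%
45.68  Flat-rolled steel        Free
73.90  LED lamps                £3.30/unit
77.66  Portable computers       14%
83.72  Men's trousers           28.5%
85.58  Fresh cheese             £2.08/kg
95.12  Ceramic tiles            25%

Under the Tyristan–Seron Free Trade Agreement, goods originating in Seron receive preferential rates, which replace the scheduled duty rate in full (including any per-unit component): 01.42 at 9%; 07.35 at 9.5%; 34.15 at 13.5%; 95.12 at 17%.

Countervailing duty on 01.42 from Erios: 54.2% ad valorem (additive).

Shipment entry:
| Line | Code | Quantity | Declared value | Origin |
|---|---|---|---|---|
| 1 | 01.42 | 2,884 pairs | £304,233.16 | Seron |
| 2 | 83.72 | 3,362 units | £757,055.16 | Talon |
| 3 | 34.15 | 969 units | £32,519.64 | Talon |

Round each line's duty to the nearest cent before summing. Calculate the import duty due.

Line 1 (01.42, Seron, 2,884 pairs, £304,233.16):
Base rate for 01.42 is 17.5%.
Origin Seron qualifies under the Tyristan–Seron agreement and 01.42 is covered: preferential rate 9% applies instead.
The additional-duty order on 01.42 targets Erios, not Seron; it does not apply.
Duty = £304,233.16 × 9% = £27,380.98.
Line 2 (83.72, Talon, 3,362 units, £757,055.16):
Base rate for 83.72 is 28.5%.
Duty = £757,055.16 × 28.5% = £215,760.72.
Line 3 (34.15, Talon, 969 units, £32,519.64):
Base rate for 34.15 is 14.5%.
34.15 has an FTA preferential rate, but origin Talon is not Seron; base rate stands.
Duty = £32,519.64 × 14.5% = £4,715.35.
Total = £27,380.98 + £215,760.72 + £4,715.35 = £247,857.05.

£247,857.05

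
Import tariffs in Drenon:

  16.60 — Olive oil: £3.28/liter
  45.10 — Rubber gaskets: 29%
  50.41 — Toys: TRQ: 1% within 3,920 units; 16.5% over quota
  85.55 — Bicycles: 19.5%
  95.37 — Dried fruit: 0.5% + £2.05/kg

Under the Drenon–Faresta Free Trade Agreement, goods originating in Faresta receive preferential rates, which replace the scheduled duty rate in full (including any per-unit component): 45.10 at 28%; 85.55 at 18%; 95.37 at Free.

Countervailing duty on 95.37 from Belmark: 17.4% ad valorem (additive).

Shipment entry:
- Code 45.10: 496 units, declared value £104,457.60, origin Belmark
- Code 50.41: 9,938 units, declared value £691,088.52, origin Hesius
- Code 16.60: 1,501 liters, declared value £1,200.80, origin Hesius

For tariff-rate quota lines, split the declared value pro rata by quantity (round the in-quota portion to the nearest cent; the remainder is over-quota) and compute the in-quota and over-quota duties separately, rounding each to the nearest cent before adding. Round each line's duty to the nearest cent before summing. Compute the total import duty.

Line 1 (45.10, Belmark, 496 units, £104,457.60):
Base rate for 45.10 is 29%.
45.10 has an FTA preferential rate, but origin Belmark is not Faresta; base rate stands.
Duty = £104,457.60 × 29% = £30,292.70.
Line 2 (50.41, Hesius, 9,938 units, £691,088.52):
Code 50.41 is under a tariff-rate quota (threshold 3,920 units). In-quota: 3,920 units at 1%; over-quota: 6,018 units at 16.5%.
Pro-rata value split: in-quota = £691,088.52 × 3,920/9,938 = £272,596.80; over-quota = £691,088.52 − £272,596.80 = £418,491.72.
In-quota duty = £272,596.80 × 1% = £2,725.97. Over-quota duty = £418,491.72 × 16.5% = £69,051.13.
Line duty = £2,725.97 + £69,051.13 = £71,777.10.
Line 3 (16.60, Hesius, 1,501 liters, £1,200.80):
Base rate for 16.60 is £3.28/liter.
Duty = 1,501 × £3.28 = £4,923.28.
Total = £30,292.70 + £71,777.10 + £4,923.28 = £106,993.08.

£106,993.08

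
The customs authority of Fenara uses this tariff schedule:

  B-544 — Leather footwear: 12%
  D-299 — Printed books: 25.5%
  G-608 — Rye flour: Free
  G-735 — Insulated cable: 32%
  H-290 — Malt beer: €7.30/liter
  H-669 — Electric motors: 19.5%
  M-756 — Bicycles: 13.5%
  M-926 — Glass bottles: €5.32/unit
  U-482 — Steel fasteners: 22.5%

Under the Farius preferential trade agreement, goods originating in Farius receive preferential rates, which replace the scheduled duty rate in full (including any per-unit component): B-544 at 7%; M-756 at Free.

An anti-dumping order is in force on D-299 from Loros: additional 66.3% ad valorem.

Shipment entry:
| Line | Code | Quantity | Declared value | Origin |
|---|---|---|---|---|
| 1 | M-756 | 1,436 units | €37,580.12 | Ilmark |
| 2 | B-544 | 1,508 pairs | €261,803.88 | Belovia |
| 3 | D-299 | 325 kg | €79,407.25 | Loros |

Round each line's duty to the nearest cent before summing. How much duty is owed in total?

€109,385.65

Line 1 (M-756, Ilmark, 1,436 units, €37,580.12):
Base rate for M-756 is 13.5%.
M-756 has an FTA preferential rate, but origin Ilmark is not Farius; base rate stands.
Duty = €37,580.12 × 13.5% = €5,073.32.
Line 2 (B-544, Belovia, 1,508 pairs, €261,803.88):
Base rate for B-544 is 12%.
B-544 has an FTA preferential rate, but origin Belovia is not Farius; base rate stands.
Duty = €261,803.88 × 12% = €31,416.47.
Line 3 (D-299, Loros, 325 kg, €79,407.25):
Base rate for D-299 is 25.5%.
Additional duty on D-299 from Loros: +66.3%. Applied ad valorem rate: 25.5% + 66.3% = 91.8%.
Duty = €79,407.25 × 91.8% = €72,895.86.
Total = €5,073.32 + €31,416.47 + €72,895.86 = €109,385.65.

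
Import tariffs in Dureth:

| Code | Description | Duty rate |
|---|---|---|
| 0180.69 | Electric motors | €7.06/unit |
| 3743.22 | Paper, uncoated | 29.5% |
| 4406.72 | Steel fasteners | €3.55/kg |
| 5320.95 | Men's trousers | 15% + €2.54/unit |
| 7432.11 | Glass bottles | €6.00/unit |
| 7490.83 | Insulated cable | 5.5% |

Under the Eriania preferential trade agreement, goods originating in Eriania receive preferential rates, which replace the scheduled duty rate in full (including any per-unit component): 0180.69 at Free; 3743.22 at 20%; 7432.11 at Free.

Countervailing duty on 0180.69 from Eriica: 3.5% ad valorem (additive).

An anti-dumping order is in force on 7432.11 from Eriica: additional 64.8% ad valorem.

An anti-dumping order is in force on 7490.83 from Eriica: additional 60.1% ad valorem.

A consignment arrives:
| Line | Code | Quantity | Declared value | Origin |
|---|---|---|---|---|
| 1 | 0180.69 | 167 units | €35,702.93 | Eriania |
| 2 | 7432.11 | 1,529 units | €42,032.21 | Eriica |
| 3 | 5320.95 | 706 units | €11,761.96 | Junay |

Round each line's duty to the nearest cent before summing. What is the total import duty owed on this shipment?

Line 1 (0180.69, Eriania, 167 units, €35,702.93):
Base rate for 0180.69 is €7.06/unit.
Origin Eriania qualifies under the Dureth–Eriania agreement and 0180.69 is covered: preferential rate Free applies instead.
The additional-duty order on 0180.69 targets Eriica, not Eriania; it does not apply.
Duty = €35,702.93 × 0% = €0.00.
Line 2 (7432.11, Eriica, 1,529 units, €42,032.21):
Base rate for 7432.11 is €6.00/unit.
7432.11 has an FTA preferential rate, but origin Eriica is not Eriania; base rate stands.
Additional duty on 7432.11 from Eriica: +64.8% ad valorem. Applied ad valorem rate = 64.8%.
Duty = €42,032.21 × 64.8% + 1,529 × €6.00 = €36,410.87.
Line 3 (5320.95, Junay, 706 units, €11,761.96):
Base rate for 5320.95 is 15% + €2.54/unit.
Duty = €11,761.96 × 15% + 706 × €2.54 = €3,557.53.
Total = €0.00 + €36,410.87 + €3,557.53 = €39,968.40.

€39,968.40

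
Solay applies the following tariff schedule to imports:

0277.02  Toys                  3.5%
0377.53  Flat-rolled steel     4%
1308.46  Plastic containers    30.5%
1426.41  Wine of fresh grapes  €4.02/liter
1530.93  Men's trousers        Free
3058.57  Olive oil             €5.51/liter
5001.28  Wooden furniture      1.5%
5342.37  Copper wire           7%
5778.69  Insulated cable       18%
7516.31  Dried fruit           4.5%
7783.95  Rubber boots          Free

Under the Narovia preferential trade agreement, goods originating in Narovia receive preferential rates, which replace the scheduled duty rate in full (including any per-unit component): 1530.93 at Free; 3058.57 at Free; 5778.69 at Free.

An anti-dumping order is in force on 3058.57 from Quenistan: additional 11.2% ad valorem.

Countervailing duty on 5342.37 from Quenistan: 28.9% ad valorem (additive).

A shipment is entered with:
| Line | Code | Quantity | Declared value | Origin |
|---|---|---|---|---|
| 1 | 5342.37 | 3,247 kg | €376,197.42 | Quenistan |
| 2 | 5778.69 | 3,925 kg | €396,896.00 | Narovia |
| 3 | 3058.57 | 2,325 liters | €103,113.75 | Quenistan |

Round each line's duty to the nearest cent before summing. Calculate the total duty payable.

Line 1 (5342.37, Quenistan, 3,247 kg, €376,197.42):
Base rate for 5342.37 is 7%.
Additional duty on 5342.37 from Quenistan: +28.9%. Applied ad valorem rate: 7% + 28.9% = 35.9%.
Duty = €376,197.42 × 35.9% = €135,054.87.
Line 2 (5778.69, Narovia, 3,925 kg, €396,896.00):
Base rate for 5778.69 is 18%.
Origin Narovia qualifies under the Solay–Narovia agreement and 5778.69 is covered: preferential rate Free applies instead.
Duty = €396,896.00 × 0% = €0.00.
Line 3 (3058.57, Quenistan, 2,325 liters, €103,113.75):
Base rate for 3058.57 is €5.51/liter.
3058.57 has an FTA preferential rate, but origin Quenistan is not Narovia; base rate stands.
Additional duty on 3058.57 from Quenistan: +11.2% ad valorem. Applied ad valorem rate = 11.2%.
Duty = €103,113.75 × 11.2% + 2,325 × €5.51 = €24,359.49.
Total = €135,054.87 + €0.00 + €24,359.49 = €159,414.36.

€159,414.36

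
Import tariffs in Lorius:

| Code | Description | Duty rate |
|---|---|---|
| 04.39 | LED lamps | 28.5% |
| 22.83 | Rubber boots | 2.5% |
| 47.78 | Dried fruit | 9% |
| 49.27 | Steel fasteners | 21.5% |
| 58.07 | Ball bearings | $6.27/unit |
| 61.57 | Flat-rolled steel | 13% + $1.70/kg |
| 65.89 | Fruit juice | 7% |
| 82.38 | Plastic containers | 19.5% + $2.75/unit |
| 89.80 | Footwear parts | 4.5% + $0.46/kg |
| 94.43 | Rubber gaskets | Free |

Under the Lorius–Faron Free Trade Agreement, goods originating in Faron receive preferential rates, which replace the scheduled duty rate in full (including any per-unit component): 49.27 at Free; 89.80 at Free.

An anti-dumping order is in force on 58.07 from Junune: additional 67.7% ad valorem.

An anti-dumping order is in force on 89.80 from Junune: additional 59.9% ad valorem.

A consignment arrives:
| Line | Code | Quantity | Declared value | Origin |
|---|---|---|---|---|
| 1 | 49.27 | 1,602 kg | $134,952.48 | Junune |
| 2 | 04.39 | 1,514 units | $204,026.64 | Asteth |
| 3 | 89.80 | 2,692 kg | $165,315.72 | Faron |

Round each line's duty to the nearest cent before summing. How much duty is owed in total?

Line 1 (49.27, Junune, 1,602 kg, $134,952.48):
Base rate for 49.27 is 21.5%.
49.27 has an FTA preferential rate, but origin Junune is not Faron; base rate stands.
Duty = $134,952.48 × 21.5% = $29,014.78.
Line 2 (04.39, Asteth, 1,514 units, $204,026.64):
Base rate for 04.39 is 28.5%.
Duty = $204,026.64 × 28.5% = $58,147.59.
Line 3 (89.80, Faron, 2,692 kg, $165,315.72):
Base rate for 89.80 is 4.5% + $0.46/kg.
Origin Faron qualifies under the Lorius–Faron agreement and 89.80 is covered: preferential rate Free applies instead.
The additional-duty order on 89.80 targets Junune, not Faron; it does not apply.
Duty = $165,315.72 × 0% = $0.00.
Total = $29,014.78 + $58,147.59 + $0.00 = $87,162.37.

$87,162.37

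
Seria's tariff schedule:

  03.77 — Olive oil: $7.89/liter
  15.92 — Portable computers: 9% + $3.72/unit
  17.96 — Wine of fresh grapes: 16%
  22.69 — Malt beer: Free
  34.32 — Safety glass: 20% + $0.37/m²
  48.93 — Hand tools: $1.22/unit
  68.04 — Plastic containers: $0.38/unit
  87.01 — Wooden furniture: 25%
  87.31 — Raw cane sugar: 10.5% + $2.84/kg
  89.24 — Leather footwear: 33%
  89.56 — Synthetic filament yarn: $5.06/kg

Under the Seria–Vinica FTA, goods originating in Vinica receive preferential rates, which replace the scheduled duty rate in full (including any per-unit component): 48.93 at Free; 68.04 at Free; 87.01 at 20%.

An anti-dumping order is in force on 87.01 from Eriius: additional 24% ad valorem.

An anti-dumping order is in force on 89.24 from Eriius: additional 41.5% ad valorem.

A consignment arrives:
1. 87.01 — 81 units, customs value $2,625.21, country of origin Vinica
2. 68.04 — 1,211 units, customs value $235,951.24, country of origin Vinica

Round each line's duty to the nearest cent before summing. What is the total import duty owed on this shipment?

Line 1 (87.01, Vinica, 81 units, $2,625.21):
Base rate for 87.01 is 25%.
Origin Vinica qualifies under the Seria–Vinica agreement and 87.01 is covered: preferential rate 20% applies instead.
The additional-duty order on 87.01 targets Eriius, not Vinica; it does not apply.
Duty = $2,625.21 × 20% = $525.04.
Line 2 (68.04, Vinica, 1,211 units, $235,951.24):
Base rate for 68.04 is $0.38/unit.
Origin Vinica qualifies under the Seria–Vinica agreement and 68.04 is covered: preferential rate Free applies instead.
Duty = $235,951.24 × 0% = $0.00.
Total = $525.04 + $0.00 = $525.04.

$525.04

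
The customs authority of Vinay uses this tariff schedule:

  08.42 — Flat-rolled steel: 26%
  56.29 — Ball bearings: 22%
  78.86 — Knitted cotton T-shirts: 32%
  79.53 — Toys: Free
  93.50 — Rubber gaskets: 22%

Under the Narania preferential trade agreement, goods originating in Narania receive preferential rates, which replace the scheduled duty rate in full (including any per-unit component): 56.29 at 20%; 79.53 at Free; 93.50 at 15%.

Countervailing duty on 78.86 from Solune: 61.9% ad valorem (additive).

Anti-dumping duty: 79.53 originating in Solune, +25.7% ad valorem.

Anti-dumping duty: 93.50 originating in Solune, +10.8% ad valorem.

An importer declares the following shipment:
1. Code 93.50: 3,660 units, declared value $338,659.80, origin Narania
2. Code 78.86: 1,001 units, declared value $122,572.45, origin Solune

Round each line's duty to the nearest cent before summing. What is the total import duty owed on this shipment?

$165,894.50

Line 1 (93.50, Narania, 3,660 units, $338,659.80):
Base rate for 93.50 is 22%.
Origin Narania qualifies under the Vinay–Narania agreement and 93.50 is covered: preferential rate 15% applies instead.
The additional-duty order on 93.50 targets Solune, not Narania; it does not apply.
Duty = $338,659.80 × 15% = $50,798.97.
Line 2 (78.86, Solune, 1,001 units, $122,572.45):
Base rate for 78.86 is 32%.
Additional duty on 78.86 from Solune: +61.9%. Applied ad valorem rate: 32% + 61.9% = 93.9%.
Duty = $122,572.45 × 93.9% = $115,095.53.
Total = $50,798.97 + $115,095.53 = $165,894.50.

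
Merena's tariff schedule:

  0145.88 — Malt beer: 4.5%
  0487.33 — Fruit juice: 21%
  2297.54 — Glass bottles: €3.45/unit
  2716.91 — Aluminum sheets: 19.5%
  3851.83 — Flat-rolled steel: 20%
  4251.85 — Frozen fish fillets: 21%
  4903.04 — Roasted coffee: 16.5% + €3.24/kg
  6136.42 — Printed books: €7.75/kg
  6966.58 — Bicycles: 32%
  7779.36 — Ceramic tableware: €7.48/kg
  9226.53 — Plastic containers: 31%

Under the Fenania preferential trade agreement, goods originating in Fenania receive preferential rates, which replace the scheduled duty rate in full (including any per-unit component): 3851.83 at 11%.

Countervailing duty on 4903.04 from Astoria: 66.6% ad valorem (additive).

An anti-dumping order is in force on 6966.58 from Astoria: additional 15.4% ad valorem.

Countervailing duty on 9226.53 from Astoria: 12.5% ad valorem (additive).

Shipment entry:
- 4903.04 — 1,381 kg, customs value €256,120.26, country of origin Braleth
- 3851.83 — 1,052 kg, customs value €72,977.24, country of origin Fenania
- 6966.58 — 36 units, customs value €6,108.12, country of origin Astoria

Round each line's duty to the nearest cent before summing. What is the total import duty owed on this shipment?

Line 1 (4903.04, Braleth, 1,381 kg, €256,120.26):
Base rate for 4903.04 is 16.5% + €3.24/kg.
The additional-duty order on 4903.04 targets Astoria, not Braleth; it does not apply.
Duty = €256,120.26 × 16.5% + 1,381 × €3.24 = €46,734.28.
Line 2 (3851.83, Fenania, 1,052 kg, €72,977.24):
Base rate for 3851.83 is 20%.
Origin Fenania qualifies under the Merena–Fenania agreement and 3851.83 is covered: preferential rate 11% applies instead.
Duty = €72,977.24 × 11% = €8,027.50.
Line 3 (6966.58, Astoria, 36 units, €6,108.12):
Base rate for 6966.58 is 32%.
Additional duty on 6966.58 from Astoria: +15.4%. Applied ad valorem rate: 32% + 15.4% = 47.4%.
Duty = €6,108.12 × 47.4% = €2,895.25.
Total = €46,734.28 + €8,027.50 + €2,895.25 = €57,657.03.

€57,657.03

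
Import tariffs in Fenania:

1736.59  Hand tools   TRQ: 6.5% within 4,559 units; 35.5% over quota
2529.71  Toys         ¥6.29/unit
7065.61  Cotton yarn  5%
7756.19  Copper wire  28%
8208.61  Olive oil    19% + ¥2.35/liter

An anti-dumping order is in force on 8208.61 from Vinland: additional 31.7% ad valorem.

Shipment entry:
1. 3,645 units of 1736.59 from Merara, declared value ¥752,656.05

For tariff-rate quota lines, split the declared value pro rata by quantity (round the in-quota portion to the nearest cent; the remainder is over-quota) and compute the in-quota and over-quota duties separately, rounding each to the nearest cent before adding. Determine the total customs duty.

¥48,922.64

Line 1 (1736.59, Merara, 3,645 units, ¥752,656.05):
Code 1736.59 is under a tariff-rate quota (threshold 4,559 units). Quantity 3,645 units is within the quota, so the in-quota rate 6.5% applies to the full value.
Duty = ¥752,656.05 × 6.5% = ¥48,922.64.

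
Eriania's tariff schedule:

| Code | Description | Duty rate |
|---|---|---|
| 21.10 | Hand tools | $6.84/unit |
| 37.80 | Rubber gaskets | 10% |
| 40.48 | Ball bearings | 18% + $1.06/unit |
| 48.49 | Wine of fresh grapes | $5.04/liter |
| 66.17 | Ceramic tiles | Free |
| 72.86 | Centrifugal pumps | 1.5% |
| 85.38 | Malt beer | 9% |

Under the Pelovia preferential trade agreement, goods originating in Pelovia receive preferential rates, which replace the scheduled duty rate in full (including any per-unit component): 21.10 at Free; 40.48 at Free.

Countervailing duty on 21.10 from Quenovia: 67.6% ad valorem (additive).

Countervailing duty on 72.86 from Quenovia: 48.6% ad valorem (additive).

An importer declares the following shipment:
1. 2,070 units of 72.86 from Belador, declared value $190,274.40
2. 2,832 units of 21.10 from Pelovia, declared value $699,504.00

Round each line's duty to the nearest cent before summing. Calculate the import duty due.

$2,854.12

Line 1 (72.86, Belador, 2,070 units, $190,274.40):
Base rate for 72.86 is 1.5%.
The additional-duty order on 72.86 targets Quenovia, not Belador; it does not apply.
Duty = $190,274.40 × 1.5% = $2,854.12.
Line 2 (21.10, Pelovia, 2,832 units, $699,504.00):
Base rate for 21.10 is $6.84/unit.
Origin Pelovia qualifies under the Eriania–Pelovia agreement and 21.10 is covered: preferential rate Free applies instead.
The additional-duty order on 21.10 targets Quenovia, not Pelovia; it does not apply.
Duty = $699,504.00 × 0% = $0.00.
Total = $2,854.12 + $0.00 = $2,854.12.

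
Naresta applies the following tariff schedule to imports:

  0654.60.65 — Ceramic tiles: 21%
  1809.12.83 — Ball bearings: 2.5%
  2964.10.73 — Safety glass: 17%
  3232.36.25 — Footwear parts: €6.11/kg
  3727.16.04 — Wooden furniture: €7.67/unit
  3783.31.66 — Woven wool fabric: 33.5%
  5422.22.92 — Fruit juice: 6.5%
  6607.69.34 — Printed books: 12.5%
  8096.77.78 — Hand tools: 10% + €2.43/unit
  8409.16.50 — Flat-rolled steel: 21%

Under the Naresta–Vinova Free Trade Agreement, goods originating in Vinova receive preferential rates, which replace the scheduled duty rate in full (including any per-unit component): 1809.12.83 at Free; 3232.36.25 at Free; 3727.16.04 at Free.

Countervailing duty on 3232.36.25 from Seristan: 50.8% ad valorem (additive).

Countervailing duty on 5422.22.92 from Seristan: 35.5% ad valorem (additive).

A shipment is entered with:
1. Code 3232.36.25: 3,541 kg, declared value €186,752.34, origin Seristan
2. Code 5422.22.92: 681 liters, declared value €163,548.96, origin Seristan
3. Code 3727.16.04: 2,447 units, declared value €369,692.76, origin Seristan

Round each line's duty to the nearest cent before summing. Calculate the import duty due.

€203,964.75

Line 1 (3232.36.25, Seristan, 3,541 kg, €186,752.34):
Base rate for 3232.36.25 is €6.11/kg.
3232.36.25 has an FTA preferential rate, but origin Seristan is not Vinova; base rate stands.
Additional duty on 3232.36.25 from Seristan: +50.8% ad valorem. Applied ad valorem rate = 50.8%.
Duty = €186,752.34 × 50.8% + 3,541 × €6.11 = €116,505.70.
Line 2 (5422.22.92, Seristan, 681 liters, €163,548.96):
Base rate for 5422.22.92 is 6.5%.
Additional duty on 5422.22.92 from Seristan: +35.5%. Applied ad valorem rate: 6.5% + 35.5% = 42%.
Duty = €163,548.96 × 42% = €68,690.56.
Line 3 (3727.16.04, Seristan, 2,447 units, €369,692.76):
Base rate for 3727.16.04 is €7.67/unit.
3727.16.04 has an FTA preferential rate, but origin Seristan is not Vinova; base rate stands.
Duty = 2,447 × €7.67 = €18,768.49.
Total = €116,505.70 + €68,690.56 + €18,768.49 = €203,964.75.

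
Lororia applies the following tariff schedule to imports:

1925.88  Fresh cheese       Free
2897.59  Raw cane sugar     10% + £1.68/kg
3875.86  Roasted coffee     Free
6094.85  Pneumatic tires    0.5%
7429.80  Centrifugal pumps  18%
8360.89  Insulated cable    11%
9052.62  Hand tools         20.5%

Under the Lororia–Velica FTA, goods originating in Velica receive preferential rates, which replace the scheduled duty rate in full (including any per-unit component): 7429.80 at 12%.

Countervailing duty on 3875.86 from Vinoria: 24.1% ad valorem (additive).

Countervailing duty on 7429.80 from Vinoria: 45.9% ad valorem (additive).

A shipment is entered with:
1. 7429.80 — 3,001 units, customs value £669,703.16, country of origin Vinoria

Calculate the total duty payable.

£427,940.32

Line 1 (7429.80, Vinoria, 3,001 units, £669,703.16):
Base rate for 7429.80 is 18%.
7429.80 has an FTA preferential rate, but origin Vinoria is not Velica; base rate stands.
Additional duty on 7429.80 from Vinoria: +45.9%. Applied ad valorem rate: 18% + 45.9% = 63.9%.
Duty = £669,703.16 × 63.9% = £427,940.32.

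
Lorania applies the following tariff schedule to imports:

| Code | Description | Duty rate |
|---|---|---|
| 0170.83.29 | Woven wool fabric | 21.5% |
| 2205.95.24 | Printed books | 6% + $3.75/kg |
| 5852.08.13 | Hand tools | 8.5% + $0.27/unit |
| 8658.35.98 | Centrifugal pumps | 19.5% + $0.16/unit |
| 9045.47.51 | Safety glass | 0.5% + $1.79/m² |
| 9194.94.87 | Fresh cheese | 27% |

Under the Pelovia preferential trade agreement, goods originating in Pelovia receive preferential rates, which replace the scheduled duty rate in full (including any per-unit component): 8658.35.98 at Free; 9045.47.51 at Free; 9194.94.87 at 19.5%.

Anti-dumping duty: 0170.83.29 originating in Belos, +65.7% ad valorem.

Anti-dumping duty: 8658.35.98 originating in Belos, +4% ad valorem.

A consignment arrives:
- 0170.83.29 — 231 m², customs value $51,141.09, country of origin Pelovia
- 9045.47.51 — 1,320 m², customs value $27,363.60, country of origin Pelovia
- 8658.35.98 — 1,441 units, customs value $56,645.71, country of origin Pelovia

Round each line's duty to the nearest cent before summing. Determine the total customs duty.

$10,995.33

Line 1 (0170.83.29, Pelovia, 231 m², $51,141.09):
Base rate for 0170.83.29 is 21.5%.
Origin Pelovia is the FTA partner but 0170.83.29 is not on the preference list; base rate stands.
The additional-duty order on 0170.83.29 targets Belos, not Pelovia; it does not apply.
Duty = $51,141.09 × 21.5% = $10,995.33.
Line 2 (9045.47.51, Pelovia, 1,320 m², $27,363.60):
Base rate for 9045.47.51 is 0.5% + $1.79/m².
Origin Pelovia qualifies under the Lorania–Pelovia agreement and 9045.47.51 is covered: preferential rate Free applies instead.
Duty = $27,363.60 × 0% = $0.00.
Line 3 (8658.35.98, Pelovia, 1,441 units, $56,645.71):
Base rate for 8658.35.98 is 19.5% + $0.16/unit.
Origin Pelovia qualifies under the Lorania–Pelovia agreement and 8658.35.98 is covered: preferential rate Free applies instead.
The additional-duty order on 8658.35.98 targets Belos, not Pelovia; it does not apply.
Duty = $56,645.71 × 0% = $0.00.
Total = $10,995.33 + $0.00 + $0.00 = $10,995.33.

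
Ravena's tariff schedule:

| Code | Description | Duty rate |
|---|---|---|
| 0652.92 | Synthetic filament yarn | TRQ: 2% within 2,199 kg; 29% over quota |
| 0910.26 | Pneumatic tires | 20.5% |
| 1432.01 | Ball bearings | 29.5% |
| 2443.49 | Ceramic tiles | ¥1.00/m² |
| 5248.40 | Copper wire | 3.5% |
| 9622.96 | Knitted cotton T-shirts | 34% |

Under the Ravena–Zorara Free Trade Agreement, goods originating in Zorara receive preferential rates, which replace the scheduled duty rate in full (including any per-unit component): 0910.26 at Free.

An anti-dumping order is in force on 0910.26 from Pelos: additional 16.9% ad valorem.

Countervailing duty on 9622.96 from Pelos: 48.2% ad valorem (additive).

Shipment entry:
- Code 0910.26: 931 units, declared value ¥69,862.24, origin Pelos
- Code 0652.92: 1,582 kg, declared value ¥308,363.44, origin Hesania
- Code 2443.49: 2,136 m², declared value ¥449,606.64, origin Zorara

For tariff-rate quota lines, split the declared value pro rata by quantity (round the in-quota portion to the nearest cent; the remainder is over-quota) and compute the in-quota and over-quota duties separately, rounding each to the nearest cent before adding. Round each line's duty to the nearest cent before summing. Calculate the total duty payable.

Line 1 (0910.26, Pelos, 931 units, ¥69,862.24):
Base rate for 0910.26 is 20.5%.
0910.26 has an FTA preferential rate, but origin Pelos is not Zorara; base rate stands.
Additional duty on 0910.26 from Pelos: +16.9%. Applied ad valorem rate: 20.5% + 16.9% = 37.4%.
Duty = ¥69,862.24 × 37.4% = ¥26,128.48.
Line 2 (0652.92, Hesania, 1,582 kg, ¥308,363.44):
Code 0652.92 is under a tariff-rate quota (threshold 2,199 kg). Quantity 1,582 kg is within the quota, so the in-quota rate 2% applies to the full value.
Duty = ¥308,363.44 × 2% = ¥6,167.27.
Line 3 (2443.49, Zorara, 2,136 m², ¥449,606.64):
Base rate for 2443.49 is ¥1.00/m².
Origin Zorara is the FTA partner but 2443.49 is not on the preference list; base rate stands.
Duty = 2,136 × ¥1.00 = ¥2,136.00.
Total = ¥26,128.48 + ¥6,167.27 + ¥2,136.00 = ¥34,431.75.

¥34,431.75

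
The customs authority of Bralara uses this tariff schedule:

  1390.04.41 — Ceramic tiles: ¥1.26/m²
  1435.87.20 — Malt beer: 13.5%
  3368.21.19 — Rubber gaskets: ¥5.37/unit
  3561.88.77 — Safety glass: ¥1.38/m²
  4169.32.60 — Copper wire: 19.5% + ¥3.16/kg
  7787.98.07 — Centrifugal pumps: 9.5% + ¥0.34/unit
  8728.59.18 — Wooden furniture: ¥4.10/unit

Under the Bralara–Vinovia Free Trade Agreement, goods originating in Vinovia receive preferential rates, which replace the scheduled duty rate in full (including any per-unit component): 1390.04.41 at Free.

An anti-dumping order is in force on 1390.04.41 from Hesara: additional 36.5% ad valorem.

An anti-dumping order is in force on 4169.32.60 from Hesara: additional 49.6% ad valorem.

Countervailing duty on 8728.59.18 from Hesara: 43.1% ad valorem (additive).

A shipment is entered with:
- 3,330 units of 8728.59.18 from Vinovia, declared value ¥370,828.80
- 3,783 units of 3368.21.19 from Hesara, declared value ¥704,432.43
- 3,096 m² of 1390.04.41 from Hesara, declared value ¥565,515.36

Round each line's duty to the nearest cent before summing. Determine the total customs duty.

¥244,281.78

Line 1 (8728.59.18, Vinovia, 3,330 units, ¥370,828.80):
Base rate for 8728.59.18 is ¥4.10/unit.
Origin Vinovia is the FTA partner but 8728.59.18 is not on the preference list; base rate stands.
The additional-duty order on 8728.59.18 targets Hesara, not Vinovia; it does not apply.
Duty = 3,330 × ¥4.10 = ¥13,653.00.
Line 2 (3368.21.19, Hesara, 3,783 units, ¥704,432.43):
Base rate for 3368.21.19 is ¥5.37/unit.
Duty = 3,783 × ¥5.37 = ¥20,314.71.
Line 3 (1390.04.41, Hesara, 3,096 m², ¥565,515.36):
Base rate for 1390.04.41 is ¥1.26/m².
1390.04.41 has an FTA preferential rate, but origin Hesara is not Vinovia; base rate stands.
Additional duty on 1390.04.41 from Hesara: +36.5% ad valorem. Applied ad valorem rate = 36.5%.
Duty = ¥565,515.36 × 36.5% + 3,096 × ¥1.26 = ¥210,314.07.
Total = ¥13,653.00 + ¥20,314.71 + ¥210,314.07 = ¥244,281.78.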